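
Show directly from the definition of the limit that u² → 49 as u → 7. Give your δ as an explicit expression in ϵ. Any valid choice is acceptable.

δ = min(2, ϵ/16)

Let ϵ > 0 be given. We seek δ > 0 with 0 < |u − 7| < δ ⇒ |u² − 49| < ϵ.
Factor: u² − 49 = (u − 7)(u + 7), so |u² − 49| = |u − 7|·|u + 7|.
Impose δ ≤ 2 so that |u| < 9; then |u + 7| ≤ 16.
Hence |u² − 49| ≤ 16|u − 7|, which is < ϵ once |u − 7| < ϵ/16.
Take δ = min(2, ϵ/16). If 0 < |u − 7| < δ then both bounds hold and |u² − 49| ≤ 16|u − 7| < 16·(ϵ/16) = ϵ.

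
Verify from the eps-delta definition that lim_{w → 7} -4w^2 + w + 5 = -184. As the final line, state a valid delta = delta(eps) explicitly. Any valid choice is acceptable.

Fix eps > 0. We want delta > 0 such that 0 < |w − 7| < delta implies |(-4w^2 + w + 5) + 184| < eps.
(-4w^2 + w + 5) + 184 = -4w^2 + w + 189 = (w − 7)(-4w - 27).
So |(-4w^2 + w + 5) + 184| = |w − 7|·|-4w - 27|.
Require delta ≤ 1. Then |w − 7| < 1 gives |w| < 8, and by the triangle inequality |-4w - 27| ≤ 4·8 + 27 = 59.
Hence |(-4w^2 + w + 5) + 184| ≤ 59|w − 7| < eps provided |w − 7| < eps/59.
Choosing delta = min(1, eps/59) ensures both conditions, hence |(-4w^2 + w + 5) + 184| < eps.

delta = min(1, eps/59)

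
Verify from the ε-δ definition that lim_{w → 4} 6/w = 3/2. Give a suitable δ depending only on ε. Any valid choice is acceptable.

Fix ε > 0. We seek δ > 0 such that 0 < |w − 4| < δ implies |6/w − (3/2)| < ε.
|6/w − (3/2)| = 6·|4 − w|/(4·|w|) = 6|w − 4|/(4|w|).
Require δ ≤ 2 so that |w| > 4 − 2 = 2, hence 4|w| > 8.
Then |6/w − (3/2)| < 6|w − 4|/8, which is < ε when |w − 4| < (4/3)ε.
Take δ = min(2, (4/3)ε). Then 0 < |w − 4| < δ gives both |w − 4| < 2 and |w − 4| < (4/3)ε, so |6/w − (3/2)| < ε.

δ = min(2, (4/3)ε)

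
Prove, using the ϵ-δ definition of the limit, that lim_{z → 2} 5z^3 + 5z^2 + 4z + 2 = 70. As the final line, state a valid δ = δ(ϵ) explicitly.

Fix ϵ > 0. We want δ > 0 such that 0 < |z − 2| < δ implies |(5z^3 + 5z^2 + 4z + 2) − 70| < ϵ.
(5z^3 + 5z^2 + 4z + 2) − 70 = 5z^3 + 5z^2 + 4z - 68 = (z − 2)(5z^2 + 15z + 34).
So |(5z^3 + 5z^2 + 4z + 2) − 70| = |z − 2|·|5z^2 + 15z + 34|.
Assume first that |z − 2| < 1, so |z| < 3. Then |5z^2 + 15z + 34| ≤ 5·3^2 + 15·3 + 34 = 124.
Hence |(5z^3 + 5z^2 + 4z + 2) − 70| ≤ 124|z − 2| < ϵ provided |z − 2| < ϵ/124.
Take δ = min(1, ϵ/124). Then 0 < |z − 2| < δ gives both |z − 2| < 1 and |z − 2| < ϵ/124, so |(5z^3 + 5z^2 + 4z + 2) − 70| < ϵ.

δ = min(1, ϵ/124)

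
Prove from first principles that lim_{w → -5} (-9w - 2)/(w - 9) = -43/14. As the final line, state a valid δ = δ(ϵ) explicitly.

Let ϵ > 0. We want δ > 0 with 0 < |w + 5| < δ ⇒ |(-9w - 2)/(w - 9) + 43/14| < ϵ.
Combining over a common denominator, (-9w - 2)/(w - 9) + 43/14 = [(-9w - 2)·(-14) − 43·(w - 9)] / [(-14)·(w - 9)] = 83(w + 5) / ((-14)(w - 9)).
So |(-9w - 2)/(w - 9) + 43/14| = 83|w + 5| / (14·|w − 9|).
Require δ ≤ 7, so |w − 9| ≥ |-14| − |w + 5| > 14 − 7 = 7.
Hence |(-9w - 2)/(w - 9) + 43/14| < 83|w + 5|/(14·7) = (83/98)|w + 5|, which is < ϵ once |w + 5| < (98/83)ϵ.
Take δ = min(7, (98/83)ϵ). Then 0 < |w + 5| < δ forces both bounds, so |(-9w - 2)/(w - 9) + 43/14| < ϵ.

δ = min(7, (98/83)ϵ)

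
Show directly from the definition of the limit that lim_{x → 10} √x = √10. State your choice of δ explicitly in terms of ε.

δ = min(10, √10·ε)

Let ε > 0 be given. We want δ > 0 such that 0 < |x − 10| < δ implies |√x − √10| < ε.
Multiplying by the conjugate, |√x − √10| = |x − 10|/(√x + √10).
Restrict δ ≤ 10 so that |x − 10| < 10 forces x > 0, and then √x + √10 > √10.
Hence |√x − √10| < |x − 10|/√10, which is < ε once |x − 10| < √10·ε.
Take δ = min(10, √10·ε). If 0 < |x − 10| < δ then x > 0 and |√x − √10| < |x − 10|/√10 < ε.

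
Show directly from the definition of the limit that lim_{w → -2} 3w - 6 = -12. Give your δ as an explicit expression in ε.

Suppose ε > 0. We need δ > 0 so that 0 < |w + 2| < δ implies |(3w - 6) + 12| < ε.
|(3w - 6) + 12| = |3w + 6| = 3|w + 2|.
Thus it suffices that |w + 2| < ε/3.
Choosing δ = ε/3 gives |(3w - 6) + 12| = 3|w + 2| < ε whenever |w + 2| < δ.

δ = ε/3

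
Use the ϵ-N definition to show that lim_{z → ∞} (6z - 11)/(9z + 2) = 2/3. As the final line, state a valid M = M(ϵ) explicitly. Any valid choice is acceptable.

M = (37/27)/ϵ

Let ϵ > 0 be given. We seek M > 0 such that z > M implies |(6z - 11)/(9z + 2) − (2/3)| < ϵ.
(6z - 11)/(9z + 2) − (2/3) = (9(6z - 11) − 6(9z + 2)) / (9(9z + 2)) = -111/(9(9z + 2)).
For z > 0 we have 9z + 2 > 9z, so |(6z - 11)/(9z + 2) − (2/3)| = 111/(9(9z + 2)) < 111/(9·9z) = (37/27)/z.
Thus |(6z - 11)/(9z + 2) − (2/3)| < ϵ whenever z > (37/27)/ϵ.
Take M = (37/27)/ϵ. If z > M then |(6z - 11)/(9z + 2) − (2/3)| < (37/27)/z < ϵ.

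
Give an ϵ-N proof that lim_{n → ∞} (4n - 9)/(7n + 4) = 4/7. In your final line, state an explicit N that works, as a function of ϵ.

N = (79/49)/ϵ

Fix ϵ > 0. For n ≥ 1, |(4n - 9)/(7n + 4) − (4/7)| = |-79|/(7(7n + 4)) = 79/(7(7n + 4)).
Since 7n + 4 ≥ 7n for n ≥ 1, this is ≤ 79/(7·7n) = (79/49)/n.
So |(4n - 9)/(7n + 4) − (4/7)| < ϵ whenever n > (79/49)/ϵ.
Take N = (79/49)/ϵ. If n > N then |(4n - 9)/(7n + 4) − (4/7)| ≤ (79/49)/n < ϵ.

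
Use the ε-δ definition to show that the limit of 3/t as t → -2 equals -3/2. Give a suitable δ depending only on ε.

δ = min(1, (2/3)ε)

Let ε > 0. We seek δ > 0 such that 0 < |t + 2| < δ implies |3/t + 3/2| < ε.
|3/t + 3/2| = 3·|-2 − t|/(2·|t|) = 3|t + 2|/(2|t|).
Restrict δ ≤ 1. Then |t + 2| < 1 gives |t| > 1, so 2|t| > 2.
Then |3/t + 3/2| < 3|t + 2|/2, which is < ε when |t + 2| < (2/3)ε.
Take δ = min(1, (2/3)ε). Then 0 < |t + 2| < δ gives both |t + 2| < 1 and |t + 2| < (2/3)ε, so |3/t + 3/2| < ε.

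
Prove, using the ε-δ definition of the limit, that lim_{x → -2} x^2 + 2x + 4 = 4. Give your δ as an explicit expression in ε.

δ = min(1, ε/3)

Fix ε > 0. We want δ > 0 such that 0 < |x + 2| < δ implies |(x^2 + 2x + 4) − 4| < ε.
(x^2 + 2x + 4) − 4 = x^2 + 2x = (x + 2)(x).
So |(x^2 + 2x + 4) − 4| = |x + 2|·|x|.
Require δ ≤ 1. Then |x + 2| < 1 gives |x| < 3, and by the triangle inequality |x| ≤ 3 = 3.
Hence |(x^2 + 2x + 4) − 4| ≤ 3|x + 2| < ε provided |x + 2| < ε/3.
Choosing δ = min(1, ε/3) ensures both conditions, hence |(x^2 + 2x + 4) − 4| < ε.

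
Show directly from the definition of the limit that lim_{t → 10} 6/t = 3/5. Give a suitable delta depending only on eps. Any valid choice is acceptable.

delta = min(5, (25/3)eps)

Fix eps > 0. We seek delta > 0 such that 0 < |t − 10| < delta implies |6/t − (3/5)| < eps.
|6/t − (3/5)| = 6·|10 − t|/(10·|t|) = 6|t − 10|/(10|t|).
Require delta ≤ 5 so that |t| > 10 − 5 = 5, hence 10|t| > 50.
Then |6/t − (3/5)| < 6|t − 10|/50, which is < eps when |t − 10| < (25/3)eps.
Take delta = min(5, (25/3)eps). Then 0 < |t − 10| < delta gives both |t − 10| < 5 and |t − 10| < (25/3)eps, so |6/t − (3/5)| < eps.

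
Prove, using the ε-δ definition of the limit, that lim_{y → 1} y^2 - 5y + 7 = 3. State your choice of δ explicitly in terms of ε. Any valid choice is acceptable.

δ = min(1, ε/6)

Suppose ε > 0. We want δ > 0 such that 0 < |y − 1| < δ implies |(y^2 - 5y + 7) − 3| < ε.
(y^2 - 5y + 7) − 3 = y^2 - 5y + 4 = (y − 1)(y - 4).
So |(y^2 - 5y + 7) − 3| = |y − 1|·|y - 4|.
Require δ ≤ 1. Then |y − 1| < 1 gives |y| < 2, and by the triangle inequality |y - 4| ≤ 2 + 4 = 6.
Hence |(y^2 - 5y + 7) − 3| ≤ 6|y − 1| < ε provided |y − 1| < ε/6.
Choosing δ = min(1, ε/6) ensures both conditions, hence |(y^2 - 5y + 7) − 3| < ε.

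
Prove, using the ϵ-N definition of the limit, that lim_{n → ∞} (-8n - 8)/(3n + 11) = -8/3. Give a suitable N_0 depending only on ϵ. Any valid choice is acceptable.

N_0 = (64/9)/ϵ

Let ϵ > 0 be given. For n ≥ 1, |(-8n - 8)/(3n + 11) + 8/3| = |64|/(3(3n + 11)) = 64/(3(3n + 11)).
Since 3n + 11 ≥ 3n for n ≥ 1, this is ≤ 64/(3·3n) = (64/9)/n.
So |(-8n - 8)/(3n + 11) + 8/3| < ϵ whenever n > (64/9)/ϵ.
Take N_0 = (64/9)/ϵ. If n > N_0 then |(-8n - 8)/(3n + 11) + 8/3| ≤ (64/9)/n < ϵ.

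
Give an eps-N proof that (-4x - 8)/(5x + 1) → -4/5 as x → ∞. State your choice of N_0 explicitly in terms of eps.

N_0 = (36/25)/eps

Fix eps > 0. We seek N_0 > 0 such that x > N_0 implies |(-4x - 8)/(5x + 1) + 4/5| < eps.
(-4x - 8)/(5x + 1) + 4/5 = (5(-4x - 8) − (-4)(5x + 1)) / (5(5x + 1)) = -36/(5(5x + 1)).
For x > 0 we have 5x + 1 > 5x, so |(-4x - 8)/(5x + 1) + 4/5| = 36/(5(5x + 1)) < 36/(5·5x) = (36/25)/x.
Thus |(-4x - 8)/(5x + 1) + 4/5| < eps whenever x > (36/25)/eps.
Take N_0 = (36/25)/eps. If x > N_0 then |(-4x - 8)/(5x + 1) + 4/5| < (36/25)/x < eps.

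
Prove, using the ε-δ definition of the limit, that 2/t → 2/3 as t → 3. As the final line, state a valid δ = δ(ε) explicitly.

Let ε > 0. We seek δ > 0 such that 0 < |t − 3| < δ implies |2/t − (2/3)| < ε.
|2/t − (2/3)| = 2·|3 − t|/(3·|t|) = 2|t − 3|/(3|t|).
Restrict δ ≤ 3/2. Then |t − 3| < 3/2 gives |t| > 3/2, so 3|t| > 9/2.
Then |2/t − (2/3)| < 2|t − 3|/(9/2), which is < ε when |t − 3| < (9/4)ε.
Take δ = min(3/2, (9/4)ε). Then 0 < |t − 3| < δ gives both |t − 3| < 3/2 and |t − 3| < (9/4)ε, so |2/t − (2/3)| < ε.

δ = min(3/2, (9/4)ε)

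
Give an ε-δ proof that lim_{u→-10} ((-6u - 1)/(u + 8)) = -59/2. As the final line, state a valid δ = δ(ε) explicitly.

Fix ε > 0. We want δ > 0 with 0 < |u + 10| < δ ⇒ |(-6u - 1)/(u + 8) + 59/2| < ε.
Combining over a common denominator, (-6u - 1)/(u + 8) + 59/2 = [(-6u - 1)·(-2) − 59·(u + 8)] / [(-2)·(u + 8)] = -47(u + 10) / ((-2)(u + 8)).
So |(-6u - 1)/(u + 8) + 59/2| = 47|u + 10| / (2·|u + 8|).
Restrict δ ≤ 1. Then |u + 10| < 1 gives |u + 8| = |(u + 10) + (-2)| ≥ 2 − 1 = 1.
Hence |(-6u - 1)/(u + 8) + 59/2| < 47|u + 10|/(2·1) = (47/2)|u + 10|, which is < ε once |u + 10| < (2/47)ε.
Take δ = min(1, (2/47)ε). Then 0 < |u + 10| < δ forces both bounds, so |(-6u - 1)/(u + 8) + 59/2| < ε.

δ = min(1, (2/47)ε)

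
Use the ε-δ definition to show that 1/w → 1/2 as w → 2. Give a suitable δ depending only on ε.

Let ε > 0. We seek δ > 0 such that 0 < |w − 2| < δ implies |1/w − (1/2)| < ε.
|1/w − (1/2)| = |2 − w|/(2·|w|) = |w − 2|/(2|w|).
Restrict δ ≤ 1. Then |w − 2| < 1 gives |w| > 1, so 2|w| > 2.
Then |1/w − (1/2)| < |w − 2|/2, which is < ε when |w − 2| < 2ε.
Take δ = min(1, 2ε). Then 0 < |w − 2| < δ gives both |w − 2| < 1 and |w − 2| < 2ε, so |1/w − (1/2)| < ε.

δ = min(1, 2ε)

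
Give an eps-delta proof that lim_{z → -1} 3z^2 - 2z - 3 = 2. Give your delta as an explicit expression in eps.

delta = min(1, eps/11)

Fix eps > 0. We want delta > 0 such that 0 < |z + 1| < delta implies |(3z^2 - 2z - 3) − 2| < eps.
(3z^2 - 2z - 3) − 2 = 3z^2 - 2z - 5 = (z + 1)(3z - 5).
So |(3z^2 - 2z - 3) − 2| = |z + 1|·|3z - 5|.
Assume first that |z + 1| < 1, so |z| < 2. Then |3z - 5| ≤ 3·2 + 5 = 11.
Hence |(3z^2 - 2z - 3) − 2| ≤ 11|z + 1| < eps provided |z + 1| < eps/11.
Take delta = min(1, eps/11). Then 0 < |z + 1| < delta gives both |z + 1| < 1 and |z + 1| < eps/11, so |(3z^2 - 2z - 3) − 2| < eps.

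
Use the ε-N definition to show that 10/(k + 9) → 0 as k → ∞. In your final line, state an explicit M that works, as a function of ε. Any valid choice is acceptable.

Suppose ε > 0. For k ≥ 1, |10/(k + 9) − 0| = 10/(k + 9) ≤ 10/k.
We need 10/k < ε, i.e. k > 10/ε.
Take M = 10/ε. If k > M then |10/(k + 9)| ≤ 10/k < ε.

M = 10/ε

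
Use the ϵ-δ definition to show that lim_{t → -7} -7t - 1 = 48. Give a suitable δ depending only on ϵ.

Fix ϵ > 0. We need δ > 0 so that 0 < |t + 7| < δ implies |(-7t - 1) − 48| < ϵ.
Since (-7t - 1) − 48 = -7(t + 7), we have |(-7t - 1) − 48| = 7|t + 7|.
So 7|t + 7| < ϵ exactly when |t + 7| < ϵ/7.
Choosing δ = ϵ/7 gives |(-7t - 1) − 48| = 7|t + 7| < ϵ whenever |t + 7| < δ.

δ = ϵ/7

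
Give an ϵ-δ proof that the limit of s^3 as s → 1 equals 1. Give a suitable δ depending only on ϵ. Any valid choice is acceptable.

δ = min(1, ϵ/7)

Let ϵ > 0 be given. We seek δ > 0 with 0 < |s − 1| < δ ⇒ |s^3 − 1| < ϵ.
Factor: s^3 − 1 = (s − 1)(s^2 + s + 1), so |s^3 − 1| = |s − 1|·|s^2 + s + 1|.
Restrict δ ≤ 1. Then |s − 1| < 1 gives |s| < 2, so by the triangle inequality |s^2 + s + 1| ≤ 2^2 + 2 + 1 = 7.
Hence |s^3 − 1| ≤ 7|s − 1|, which is < ϵ once |s − 1| < ϵ/7.
Take δ = min(1, ϵ/7). If 0 < |s − 1| < δ then both bounds hold and |s^3 − 1| ≤ 7|s − 1| < 7·(ϵ/7) = ϵ.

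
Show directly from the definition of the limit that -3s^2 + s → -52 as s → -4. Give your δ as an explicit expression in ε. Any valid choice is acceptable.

Suppose ε > 0. We want δ > 0 such that 0 < |s + 4| < δ implies |(-3s^2 + s) + 52| < ε.
(-3s^2 + s) + 52 = -3s^2 + s + 52 = (s + 4)(-3s + 13).
So |(-3s^2 + s) + 52| = |s + 4|·|-3s + 13|.
Assume first that |s + 4| < 1, so |s| < 5. Then |-3s + 13| ≤ 3·5 + 13 = 28.
Hence |(-3s^2 + s) + 52| ≤ 28|s + 4| < ε provided |s + 4| < ε/28.
Take δ = min(1, ε/28). Then 0 < |s + 4| < δ gives both |s + 4| < 1 and |s + 4| < ε/28, so |(-3s^2 + s) + 52| < ε.

δ = min(1, ε/28)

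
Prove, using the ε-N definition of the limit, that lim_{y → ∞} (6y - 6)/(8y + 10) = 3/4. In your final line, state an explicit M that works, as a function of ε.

Let ε > 0. We seek M > 0 such that y > M implies |(6y - 6)/(8y + 10) − (3/4)| < ε.
(6y - 6)/(8y + 10) − (3/4) = (8(6y - 6) − 6(8y + 10)) / (8(8y + 10)) = -108/(8(8y + 10)).
For y > 0 we have 8y + 10 > 8y, so |(6y - 6)/(8y + 10) − (3/4)| = 108/(8(8y + 10)) < 108/(8·8y) = (27/16)/y.
Thus |(6y - 6)/(8y + 10) − (3/4)| < ε whenever y > (27/16)/ε.
Take M = (27/16)/ε. If y > M then |(6y - 6)/(8y + 10) − (3/4)| < (27/16)/y < ε.

M = (27/16)/ε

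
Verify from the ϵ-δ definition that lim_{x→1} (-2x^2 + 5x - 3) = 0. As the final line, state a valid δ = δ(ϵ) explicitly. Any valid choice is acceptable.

Suppose ϵ > 0. We want δ > 0 such that 0 < |x − 1| < δ implies |(-2x^2 + 5x - 3)| < ϵ.
(-2x^2 + 5x - 3) = -2x^2 + 5x - 3 = (x − 1)(-2x + 3).
So |(-2x^2 + 5x - 3)| = |x − 1|·|-2x + 3|.
Require δ ≤ 2. Then |x − 1| < 2 gives |x| < 3, and by the triangle inequality |-2x + 3| ≤ 2·3 + 3 = 9.
Hence |(-2x^2 + 5x - 3)| ≤ 9|x − 1| < ϵ provided |x − 1| < ϵ/9.
Choosing δ = min(2, ϵ/9) ensures both conditions, hence |(-2x^2 + 5x - 3)| < ϵ.

δ = min(2, ϵ/9)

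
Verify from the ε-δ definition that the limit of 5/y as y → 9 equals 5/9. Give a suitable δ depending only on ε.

Let ε > 0 be given. We seek δ > 0 such that 0 < |y − 9| < δ implies |5/y − (5/9)| < ε.
|5/y − (5/9)| = 5·|9 − y|/(9·|y|) = 5|y − 9|/(9|y|).
Restrict δ ≤ 9/2. Then |y − 9| < 9/2 gives |y| > 9/2, so 9|y| > 81/2.
Then |5/y − (5/9)| < 5|y − 9|/(81/2), which is < ε when |y − 9| < (81/10)ε.
Take δ = min(9/2, (81/10)ε). Then 0 < |y − 9| < δ gives both |y − 9| < 9/2 and |y − 9| < (81/10)ε, so |5/y − (5/9)| < ε.

δ = min(9/2, (81/10)ε)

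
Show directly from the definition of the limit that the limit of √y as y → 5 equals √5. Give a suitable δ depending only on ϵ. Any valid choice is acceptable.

δ = min(5, √5·ϵ)

Fix ϵ > 0. We want δ > 0 such that 0 < |y − 5| < δ implies |√y − √5| < ϵ.
Multiplying by the conjugate, |√y − √5| = |y − 5|/(√y + √5).
Restrict δ ≤ 5 so that |y − 5| < 5 forces y > 0, and then √y + √5 > √5.
Hence |√y − √5| < |y − 5|/√5, which is < ϵ once |y − 5| < √5·ϵ.
Take δ = min(5, √5·ϵ). If 0 < |y − 5| < δ then y > 0 and |√y − √5| < |y − 5|/√5 < ϵ.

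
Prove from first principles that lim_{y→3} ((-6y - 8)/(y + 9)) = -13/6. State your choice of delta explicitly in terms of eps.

delta = min(6, (36/23)eps)

Let eps > 0. We want delta > 0 with 0 < |y − 3| < delta ⇒ |(-6y - 8)/(y + 9) + 13/6| < eps.
Combining over a common denominator, (-6y - 8)/(y + 9) + 13/6 = [(-6y - 8)·12 − (-26)·(y + 9)] / [12·(y + 9)] = -46(y − 3) / (12(y + 9)).
So |(-6y - 8)/(y + 9) + 13/6| = 46|y − 3| / (12·|y + 9|).
Require delta ≤ 6, so |y + 9| ≥ |12| − |y − 3| > 12 − 6 = 6.
Hence |(-6y - 8)/(y + 9) + 13/6| < 46|y − 3|/(12·6) = (23/36)|y − 3|, which is < eps once |y − 3| < (36/23)eps.
Take delta = min(6, (36/23)eps). Then 0 < |y − 3| < delta forces both bounds, so |(-6y - 8)/(y + 9) + 13/6| < eps.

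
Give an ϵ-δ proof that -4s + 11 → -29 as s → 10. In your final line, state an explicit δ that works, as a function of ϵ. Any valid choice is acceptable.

δ = ϵ/4

Fix ϵ > 0. We need δ > 0 so that 0 < |s − 10| < δ implies |(-4s + 11) + 29| < ϵ.
|(-4s + 11) + 29| = |-4s + 40| = 4|s − 10|.
Thus it suffices that |s − 10| < ϵ/4.
Choosing δ = ϵ/4 gives |(-4s + 11) + 29| = 4|s − 10| < ϵ whenever |s − 10| < δ.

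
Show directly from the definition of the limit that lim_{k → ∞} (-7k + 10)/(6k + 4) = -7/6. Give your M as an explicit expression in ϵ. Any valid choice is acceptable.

Let ϵ > 0 be given. For k ≥ 1, |(-7k + 10)/(6k + 4) + 7/6| = |88|/(6(6k + 4)) = 88/(6(6k + 4)).
Since 6k + 4 ≥ 6k for k ≥ 1, this is ≤ 88/(6·6k) = (22/9)/k.
So |(-7k + 10)/(6k + 4) + 7/6| < ϵ whenever k > (22/9)/ϵ.
Take M = (22/9)/ϵ. If k > M then |(-7k + 10)/(6k + 4) + 7/6| ≤ (22/9)/k < ϵ.

M = (22/9)/ϵ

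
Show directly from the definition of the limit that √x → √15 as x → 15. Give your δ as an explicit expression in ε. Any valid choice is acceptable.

Suppose ε > 0. We want δ > 0 such that 0 < |x − 15| < δ implies |√x − √15| < ε.
Multiplying by the conjugate, |√x − √15| = |x − 15|/(√x + √15).
Restrict δ ≤ 15 so that |x − 15| < 15 forces x > 0, and then √x + √15 > √15.
Hence |√x − √15| < |x − 15|/√15, which is < ε once |x − 15| < √15·ε.
Take δ = min(15, √15·ε). If 0 < |x − 15| < δ then x > 0 and |√x − √15| < |x − 15|/√15 < ε.

δ = min(15, √15·ε)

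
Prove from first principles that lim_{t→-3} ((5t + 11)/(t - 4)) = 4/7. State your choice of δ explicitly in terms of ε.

δ = min(7/2, (49/62)ε)

Let ε > 0 be given. We want δ > 0 with 0 < |t + 3| < δ ⇒ |(5t + 11)/(t - 4) − (4/7)| < ε.
Combining over a common denominator, (5t + 11)/(t - 4) − (4/7) = [(5t + 11)·(-7) − (-4)·(t - 4)] / [(-7)·(t - 4)] = -31(t + 3) / ((-7)(t - 4)).
So |(5t + 11)/(t - 4) − (4/7)| = 31|t + 3| / (7·|t − 4|).
Restrict δ ≤ 7/2. Then |t + 3| < 7/2 gives |t − 4| = |(t + 3) + (-7)| ≥ 7 − 7/2 = 7/2.
Hence |(5t + 11)/(t - 4) − (4/7)| < 31|t + 3|/(7·(7/2)) = (62/49)|t + 3|, which is < ε once |t + 3| < (49/62)ε.
Take δ = min(7/2, (49/62)ε). Then 0 < |t + 3| < δ forces both bounds, so |(5t + 11)/(t - 4) − (4/7)| < ε.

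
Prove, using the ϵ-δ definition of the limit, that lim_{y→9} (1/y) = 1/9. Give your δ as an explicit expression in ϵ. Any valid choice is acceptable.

δ = min(9/2, (81/2)ϵ)

Suppose ϵ > 0. We seek δ > 0 such that 0 < |y − 9| < δ implies |1/y − (1/9)| < ϵ.
|1/y − (1/9)| = |9 − y|/(9·|y|) = |y − 9|/(9|y|).
Restrict δ ≤ 9/2. Then |y − 9| < 9/2 gives |y| > 9/2, so 9|y| > 81/2.
Then |1/y − (1/9)| < |y − 9|/(81/2), which is < ϵ when |y − 9| < (81/2)ϵ.
Take δ = min(9/2, (81/2)ϵ). Then 0 < |y − 9| < δ gives both |y − 9| < 9/2 and |y − 9| < (81/2)ϵ, so |1/y − (1/9)| < ϵ.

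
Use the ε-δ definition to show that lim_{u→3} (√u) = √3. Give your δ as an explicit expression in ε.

δ = min(3, √3·ε)

Let ε > 0. We want δ > 0 such that 0 < |u − 3| < δ implies |√u − √3| < ε.
Rationalise: √u − √3 = (u − 3)/(√u + √3), so |√u − √3| = |u − 3|/(√u + √3).
Restrict δ ≤ 3 so that |u − 3| < 3 forces u > 0, and then √u + √3 > √3.
Hence |√u − √3| < |u − 3|/√3, which is < ε once |u − 3| < √3·ε.
Take δ = min(3, √3·ε). If 0 < |u − 3| < δ then u > 0 and |√u − √3| < |u − 3|/√3 < ε.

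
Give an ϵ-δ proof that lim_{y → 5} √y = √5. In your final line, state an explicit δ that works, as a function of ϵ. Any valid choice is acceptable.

δ = min(5, √5·ϵ)

Let ϵ > 0 be given. We want δ > 0 such that 0 < |y − 5| < δ implies |√y − √5| < ϵ.
Multiplying by the conjugate, |√y − √5| = |y − 5|/(√y + √5).
Restrict δ ≤ 5 so that |y − 5| < 5 forces y > 0, and then √y + √5 > √5.
Hence |√y − √5| < |y − 5|/√5, which is < ϵ once |y − 5| < √5·ϵ.
Take δ = min(5, √5·ϵ). If 0 < |y − 5| < δ then y > 0 and |√y − √5| < |y − 5|/√5 < ϵ.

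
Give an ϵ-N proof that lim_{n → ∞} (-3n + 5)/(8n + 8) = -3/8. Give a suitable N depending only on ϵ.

N = 1/ϵ

Suppose ϵ > 0. For n ≥ 1, |(-3n + 5)/(8n + 8) + 3/8| = |64|/(8(8n + 8)) = 64/(8(8n + 8)).
Since 8n + 8 ≥ 8n for n ≥ 1, this is ≤ 64/(8·8n) = 1/n.
So |(-3n + 5)/(8n + 8) + 3/8| < ϵ whenever n > 1/ϵ.
Take N = 1/ϵ. If n > N then |(-3n + 5)/(8n + 8) + 3/8| ≤ 1/n < ϵ.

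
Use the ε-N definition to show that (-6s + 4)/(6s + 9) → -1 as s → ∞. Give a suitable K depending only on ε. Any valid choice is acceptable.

K = (13/6)/ε

Suppose ε > 0. We seek K > 0 such that s > K implies |(-6s + 4)/(6s + 9) + 1| < ε.
(-6s + 4)/(6s + 9) + 1 = (6(-6s + 4) − (-6)(6s + 9)) / (6(6s + 9)) = 78/(6(6s + 9)).
For s > 0 we have 6s + 9 > 6s, so |(-6s + 4)/(6s + 9) + 1| = 78/(6(6s + 9)) < 78/(6·6s) = (13/6)/s.
Thus |(-6s + 4)/(6s + 9) + 1| < ε whenever s > (13/6)/ε.
Take K = (13/6)/ε. If s > K then |(-6s + 4)/(6s + 9) + 1| < (13/6)/s < ε.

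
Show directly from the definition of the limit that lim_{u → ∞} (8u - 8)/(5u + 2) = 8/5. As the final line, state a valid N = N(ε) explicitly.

N = (56/25)/ε

Let ε > 0. We seek N > 0 such that u > N implies |(8u - 8)/(5u + 2) − (8/5)| < ε.
(8u - 8)/(5u + 2) − (8/5) = (5(8u - 8) − 8(5u + 2)) / (5(5u + 2)) = -56/(5(5u + 2)).
For u > 0 we have 5u + 2 > 5u, so |(8u - 8)/(5u + 2) − (8/5)| = 56/(5(5u + 2)) < 56/(5·5u) = (56/25)/u.
Thus |(8u - 8)/(5u + 2) − (8/5)| < ε whenever u > (56/25)/ε.
Take N = (56/25)/ε. If u > N then |(8u - 8)/(5u + 2) − (8/5)| < (56/25)/u < ε.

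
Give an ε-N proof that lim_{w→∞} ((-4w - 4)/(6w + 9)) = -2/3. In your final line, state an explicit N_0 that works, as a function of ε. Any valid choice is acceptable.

Suppose ε > 0. We seek N_0 > 0 such that w > N_0 implies |(-4w - 4)/(6w + 9) + 2/3| < ε.
(-4w - 4)/(6w + 9) + 2/3 = (6(-4w - 4) − (-4)(6w + 9)) / (6(6w + 9)) = 12/(6(6w + 9)).
For w > 0 we have 6w + 9 > 6w, so |(-4w - 4)/(6w + 9) + 2/3| = 12/(6(6w + 9)) < 12/(6·6w) = (1/3)/w.
Thus |(-4w - 4)/(6w + 9) + 2/3| < ε whenever w > (1/3)/ε.
Take N_0 = (1/3)/ε. If w > N_0 then |(-4w - 4)/(6w + 9) + 2/3| < (1/3)/w < ε.

N_0 = (1/3)/ε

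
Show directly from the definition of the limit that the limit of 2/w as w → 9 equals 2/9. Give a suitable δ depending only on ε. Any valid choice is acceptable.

δ = min(9/2, (81/4)ε)

Suppose ε > 0. We seek δ > 0 such that 0 < |w − 9| < δ implies |2/w − (2/9)| < ε.
|2/w − (2/9)| = 2·|9 − w|/(9·|w|) = 2|w − 9|/(9|w|).
Require δ ≤ 9/2 so that |w| > 9 − 9/2 = 9/2, hence 9|w| > 81/2.
Then |2/w − (2/9)| < 2|w − 9|/(81/2), which is < ε when |w − 9| < (81/4)ε.
Take δ = min(9/2, (81/4)ε). Then 0 < |w − 9| < δ gives both |w − 9| < 9/2 and |w − 9| < (81/4)ε, so |2/w − (2/9)| < ε.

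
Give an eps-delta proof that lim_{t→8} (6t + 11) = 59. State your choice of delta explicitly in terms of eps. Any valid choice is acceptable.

delta = eps/6

Fix eps > 0. We need delta > 0 so that 0 < |t − 8| < delta implies |(6t + 11) − 59| < eps.
Since (6t + 11) − 59 = 6(t − 8), we have |(6t + 11) − 59| = 6|t − 8|.
Thus it suffices that |t − 8| < eps/6.
Take delta = eps/6. If 0 < |t − 8| < delta then |(6t + 11) − 59| = 6|t − 8| < 6·(eps/6) = eps.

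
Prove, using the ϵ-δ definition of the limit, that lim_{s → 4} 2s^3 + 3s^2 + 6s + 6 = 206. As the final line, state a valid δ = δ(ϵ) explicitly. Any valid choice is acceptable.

Let ϵ > 0. We want δ > 0 such that 0 < |s − 4| < δ implies |(2s^3 + 3s^2 + 6s + 6) − 206| < ϵ.
(2s^3 + 3s^2 + 6s + 6) − 206 = 2s^3 + 3s^2 + 6s - 200 = (s − 4)(2s^2 + 11s + 50).
So |(2s^3 + 3s^2 + 6s + 6) − 206| = |s − 4|·|2s^2 + 11s + 50|.
Require δ ≤ 1. Then |s − 4| < 1 gives |s| < 5, and by the triangle inequality |2s^2 + 11s + 50| ≤ 2·5^2 + 11·5 + 50 = 155.
Hence |(2s^3 + 3s^2 + 6s + 6) − 206| ≤ 155|s − 4| < ϵ provided |s − 4| < ϵ/155.
Choosing δ = min(1, ϵ/155) ensures both conditions, hence |(2s^3 + 3s^2 + 6s + 6) − 206| < ϵ.

δ = min(1, ϵ/155)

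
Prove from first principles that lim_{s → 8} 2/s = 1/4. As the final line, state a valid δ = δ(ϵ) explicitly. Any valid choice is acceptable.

δ = min(4, 16ϵ)

Suppose ϵ > 0. We seek δ > 0 such that 0 < |s − 8| < δ implies |2/s − (1/4)| < ϵ.
|2/s − (1/4)| = 2·|8 − s|/(8·|s|) = 2|s − 8|/(8|s|).
Restrict δ ≤ 4. Then |s − 8| < 4 gives |s| > 4, so 8|s| > 32.
Then |2/s − (1/4)| < 2|s − 8|/32, which is < ϵ when |s − 8| < 16ϵ.
Take δ = min(4, 16ϵ). Then 0 < |s − 8| < δ gives both |s − 8| < 4 and |s − 8| < 16ϵ, so |2/s − (1/4)| < ϵ.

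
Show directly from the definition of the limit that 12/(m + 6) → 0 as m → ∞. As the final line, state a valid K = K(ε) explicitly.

Let ε > 0. For m ≥ 1, |12/(m + 6) − 0| = 12/(m + 6) ≤ 12/m.
We need 12/m < ε, i.e. m > 12/ε.
Take K = 12/ε. If m > K then |12/(m + 6)| ≤ 12/m < ε.

K = 12/ε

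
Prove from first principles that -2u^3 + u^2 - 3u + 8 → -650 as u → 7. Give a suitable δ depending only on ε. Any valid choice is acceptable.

Let ε > 0. We want δ > 0 such that 0 < |u − 7| < δ implies |(-2u^3 + u^2 - 3u + 8) + 650| < ε.
(-2u^3 + u^2 - 3u + 8) + 650 = -2u^3 + u^2 - 3u + 658 = (u − 7)(-2u^2 - 13u - 94).
So |(-2u^3 + u^2 - 3u + 8) + 650| = |u − 7|·|-2u^2 - 13u - 94|.
Assume first that |u − 7| < 1, so |u| < 8. Then |-2u^2 - 13u - 94| ≤ 2·8^2 + 13·8 + 94 = 326.
Hence |(-2u^3 + u^2 - 3u + 8) + 650| ≤ 326|u − 7| < ε provided |u − 7| < ε/326.
Choosing δ = min(1, ε/326) ensures both conditions, hence |(-2u^3 + u^2 - 3u + 8) + 650| < ε.

δ = min(1, ε/326)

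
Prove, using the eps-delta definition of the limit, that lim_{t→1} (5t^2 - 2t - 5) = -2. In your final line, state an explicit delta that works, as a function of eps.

Let eps > 0. We want delta > 0 such that 0 < |t − 1| < delta implies |(5t^2 - 2t - 5) + 2| < eps.
(5t^2 - 2t - 5) + 2 = 5t^2 - 2t - 3 = (t − 1)(5t + 3).
So |(5t^2 - 2t - 5) + 2| = |t − 1|·|5t + 3|.
Require delta ≤ 1. Then |t − 1| < 1 gives |t| < 2, and by the triangle inequality |5t + 3| ≤ 5·2 + 3 = 13.
Hence |(5t^2 - 2t - 5) + 2| ≤ 13|t − 1| < eps provided |t − 1| < eps/13.
Choosing delta = min(1, eps/13) ensures both conditions, hence |(5t^2 - 2t - 5) + 2| < eps.

delta = min(1, eps/13)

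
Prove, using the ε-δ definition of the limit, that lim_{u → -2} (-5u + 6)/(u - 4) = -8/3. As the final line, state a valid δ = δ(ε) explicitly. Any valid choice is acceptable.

δ = min(3, (9/7)ε)

Let ε > 0. We want δ > 0 with 0 < |u + 2| < δ ⇒ |(-5u + 6)/(u - 4) + 8/3| < ε.
Combining over a common denominator, (-5u + 6)/(u - 4) + 8/3 = [(-5u + 6)·(-6) − 16·(u - 4)] / [(-6)·(u - 4)] = 14(u + 2) / ((-6)(u - 4)).
So |(-5u + 6)/(u - 4) + 8/3| = 14|u + 2| / (6·|u − 4|).
Restrict δ ≤ 3. Then |u + 2| < 3 gives |u − 4| = |(u + 2) + (-6)| ≥ 6 − 3 = 3.
Hence |(-5u + 6)/(u - 4) + 8/3| < 14|u + 2|/(6·3) = (7/9)|u + 2|, which is < ε once |u + 2| < (9/7)ε.
Take δ = min(3, (9/7)ε). Then 0 < |u + 2| < δ forces both bounds, so |(-5u + 6)/(u - 4) + 8/3| < ε.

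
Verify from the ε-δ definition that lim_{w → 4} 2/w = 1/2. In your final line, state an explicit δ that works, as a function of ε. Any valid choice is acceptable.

δ = min(2, 4ε)

Suppose ε > 0. We seek δ > 0 such that 0 < |w − 4| < δ implies |2/w − (1/2)| < ε.
|2/w − (1/2)| = 2·|4 − w|/(4·|w|) = 2|w − 4|/(4|w|).
Require δ ≤ 2 so that |w| > 4 − 2 = 2, hence 4|w| > 8.
Then |2/w − (1/2)| < 2|w − 4|/8, which is < ε when |w − 4| < 4ε.
Take δ = min(2, 4ε). Then 0 < |w − 4| < δ gives both |w − 4| < 2 and |w − 4| < 4ε, so |2/w − (1/2)| < ε.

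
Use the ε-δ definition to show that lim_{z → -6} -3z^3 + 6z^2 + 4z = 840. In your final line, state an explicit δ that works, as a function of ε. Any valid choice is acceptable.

Suppose ε > 0. We want δ > 0 such that 0 < |z + 6| < δ implies |(-3z^3 + 6z^2 + 4z) − 840| < ε.
(-3z^3 + 6z^2 + 4z) − 840 = -3z^3 + 6z^2 + 4z - 840 = (z + 6)(-3z^2 + 24z - 140).
So |(-3z^3 + 6z^2 + 4z) − 840| = |z + 6|·|-3z^2 + 24z - 140|.
Require δ ≤ 1. Then |z + 6| < 1 gives |z| < 7, and by the triangle inequality |-3z^2 + 24z - 140| ≤ 3·7^2 + 24·7 + 140 = 455.
Hence |(-3z^3 + 6z^2 + 4z) − 840| ≤ 455|z + 6| < ε provided |z + 6| < ε/455.
Take δ = min(1, ε/455). Then 0 < |z + 6| < δ gives both |z + 6| < 1 and |z + 6| < ε/455, so |(-3z^3 + 6z^2 + 4z) − 840| < ε.

δ = min(1, ε/455)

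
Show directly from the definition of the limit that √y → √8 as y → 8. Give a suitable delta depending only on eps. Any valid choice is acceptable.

Suppose eps > 0. We want delta > 0 such that 0 < |y − 8| < delta implies |√y − √8| < eps.
Rationalise: √y − √8 = (y − 8)/(√y + √8), so |√y − √8| = |y − 8|/(√y + √8).
Restrict delta ≤ 8 so that |y − 8| < 8 forces y > 0, and then √y + √8 > √8.
Hence |√y − √8| < |y − 8|/√8, which is < eps once |y − 8| < √8·eps.
Take delta = min(8, √8·eps). If 0 < |y − 8| < delta then y > 0 and |√y − √8| < |y − 8|/√8 < eps.

delta = min(8, √8·eps)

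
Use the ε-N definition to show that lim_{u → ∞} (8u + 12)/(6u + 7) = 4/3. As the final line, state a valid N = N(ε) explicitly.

Suppose ε > 0. We seek N > 0 such that u > N implies |(8u + 12)/(6u + 7) − (4/3)| < ε.
(8u + 12)/(6u + 7) − (4/3) = (6(8u + 12) − 8(6u + 7)) / (6(6u + 7)) = 16/(6(6u + 7)).
For u > 0 we have 6u + 7 > 6u, so |(8u + 12)/(6u + 7) − (4/3)| = 16/(6(6u + 7)) < 16/(6·6u) = (4/9)/u.
Thus |(8u + 12)/(6u + 7) − (4/3)| < ε whenever u > (4/9)/ε.
Take N = (4/9)/ε. If u > N then |(8u + 12)/(6u + 7) − (4/3)| < (4/9)/u < ε.

N = (4/9)/ε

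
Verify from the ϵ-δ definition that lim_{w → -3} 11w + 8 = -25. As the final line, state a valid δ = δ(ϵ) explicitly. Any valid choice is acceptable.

Let ϵ > 0. We need δ > 0 so that 0 < |w + 3| < δ implies |(11w + 8) + 25| < ϵ.
Since (11w + 8) + 25 = 11(w + 3), we have |(11w + 8) + 25| = 11|w + 3|.
So 11|w + 3| < ϵ exactly when |w + 3| < ϵ/11.
Choosing δ = ϵ/11 gives |(11w + 8) + 25| = 11|w + 3| < ϵ whenever |w + 3| < δ.

δ = ϵ/11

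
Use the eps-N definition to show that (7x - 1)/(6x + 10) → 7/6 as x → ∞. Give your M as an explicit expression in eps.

M = (19/9)/eps

Let eps > 0 be given. We seek M > 0 such that x > M implies |(7x - 1)/(6x + 10) − (7/6)| < eps.
(7x - 1)/(6x + 10) − (7/6) = (6(7x - 1) − 7(6x + 10)) / (6(6x + 10)) = -76/(6(6x + 10)).
For x > 0 we have 6x + 10 > 6x, so |(7x - 1)/(6x + 10) − (7/6)| = 76/(6(6x + 10)) < 76/(6·6x) = (19/9)/x.
Thus |(7x - 1)/(6x + 10) − (7/6)| < eps whenever x > (19/9)/eps.
Take M = (19/9)/eps. If x > M then |(7x - 1)/(6x + 10) − (7/6)| < (19/9)/x < eps.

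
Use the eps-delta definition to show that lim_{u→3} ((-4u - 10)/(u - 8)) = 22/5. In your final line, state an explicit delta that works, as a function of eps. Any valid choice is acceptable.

delta = min(5/2, (25/84)eps)

Suppose eps > 0. We want delta > 0 with 0 < |u − 3| < delta ⇒ |(-4u - 10)/(u - 8) − (22/5)| < eps.
Combining over a common denominator, (-4u - 10)/(u - 8) − (22/5) = [(-4u - 10)·(-5) − (-22)·(u - 8)] / [(-5)·(u - 8)] = 42(u − 3) / ((-5)(u - 8)).
So |(-4u - 10)/(u - 8) − (22/5)| = 42|u − 3| / (5·|u − 8|).
Restrict delta ≤ 5/2. Then |u − 3| < 5/2 gives |u − 8| = |(u − 3) + (-5)| ≥ 5 − 5/2 = 5/2.
Hence |(-4u - 10)/(u - 8) − (22/5)| < 42|u − 3|/(5·(5/2)) = (84/25)|u − 3|, which is < eps once |u − 3| < (25/84)eps.
Take delta = min(5/2, (25/84)eps). Then 0 < |u − 3| < delta forces both bounds, so |(-4u - 10)/(u - 8) − (22/5)| < eps.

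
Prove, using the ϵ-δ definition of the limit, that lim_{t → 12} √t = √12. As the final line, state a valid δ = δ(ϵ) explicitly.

Suppose ϵ > 0. We want δ > 0 such that 0 < |t − 12| < δ implies |√t − √12| < ϵ.
Multiplying by the conjugate, |√t − √12| = |t − 12|/(√t + √12).
Restrict δ ≤ 12 so that |t − 12| < 12 forces t > 0, and then √t + √12 > √12.
Hence |√t − √12| < |t − 12|/√12, which is < ϵ once |t − 12| < √12·ϵ.
Take δ = min(12, √12·ϵ). If 0 < |t − 12| < δ then t > 0 and |√t − √12| < |t − 12|/√12 < ϵ.

δ = min(12, √12·ϵ)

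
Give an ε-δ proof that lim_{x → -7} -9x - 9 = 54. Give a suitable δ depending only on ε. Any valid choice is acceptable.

δ = ε/9

Let ε > 0. We need δ > 0 so that 0 < |x + 7| < δ implies |(-9x - 9) − 54| < ε.
Since (-9x - 9) − 54 = -9(x + 7), we have |(-9x - 9) − 54| = 9|x + 7|.
So 9|x + 7| < ε exactly when |x + 7| < ε/9.
Take δ = ε/9. If 0 < |x + 7| < δ then |(-9x - 9) − 54| = 9|x + 7| < 9·(ε/9) = ε.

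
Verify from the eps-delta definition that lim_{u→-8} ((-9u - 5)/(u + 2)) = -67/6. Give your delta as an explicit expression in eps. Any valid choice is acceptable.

delta = min(3, (18/13)eps)

Let eps > 0 be given. We want delta > 0 with 0 < |u + 8| < delta ⇒ |(-9u - 5)/(u + 2) + 67/6| < eps.
Combining over a common denominator, (-9u - 5)/(u + 2) + 67/6 = [(-9u - 5)·(-6) − 67·(u + 2)] / [(-6)·(u + 2)] = -13(u + 8) / ((-6)(u + 2)).
So |(-9u - 5)/(u + 2) + 67/6| = 13|u + 8| / (6·|u + 2|).
Restrict delta ≤ 3. Then |u + 8| < 3 gives |u + 2| = |(u + 8) + (-6)| ≥ 6 − 3 = 3.
Hence |(-9u - 5)/(u + 2) + 67/6| < 13|u + 8|/(6·3) = (13/18)|u + 8|, which is < eps once |u + 8| < (18/13)eps.
Take delta = min(3, (18/13)eps). Then 0 < |u + 8| < delta forces both bounds, so |(-9u - 5)/(u + 2) + 67/6| < eps.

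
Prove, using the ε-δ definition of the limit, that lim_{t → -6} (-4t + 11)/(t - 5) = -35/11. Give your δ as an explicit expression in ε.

Let ε > 0. We want δ > 0 with 0 < |t + 6| < δ ⇒ |(-4t + 11)/(t - 5) + 35/11| < ε.
Combining over a common denominator, (-4t + 11)/(t - 5) + 35/11 = [(-4t + 11)·(-11) − 35·(t - 5)] / [(-11)·(t - 5)] = 9(t + 6) / ((-11)(t - 5)).
So |(-4t + 11)/(t - 5) + 35/11| = 9|t + 6| / (11·|t − 5|).
Require δ ≤ 11/2, so |t − 5| ≥ |-11| − |t + 6| > 11 − 11/2 = 11/2.
Hence |(-4t + 11)/(t - 5) + 35/11| < 9|t + 6|/(11·(11/2)) = (18/121)|t + 6|, which is < ε once |t + 6| < (121/18)ε.
Take δ = min(11/2, (121/18)ε). Then 0 < |t + 6| < δ forces both bounds, so |(-4t + 11)/(t - 5) + 35/11| < ε.

δ = min(11/2, (121/18)ε)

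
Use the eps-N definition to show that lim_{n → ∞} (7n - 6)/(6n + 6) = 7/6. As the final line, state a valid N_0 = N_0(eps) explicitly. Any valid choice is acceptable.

Let eps > 0 be given. For n ≥ 1, |(7n - 6)/(6n + 6) − (7/6)| = |-78|/(6(6n + 6)) = 78/(6(6n + 6)).
Since 6n + 6 ≥ 6n for n ≥ 1, this is ≤ 78/(6·6n) = (13/6)/n.
So |(7n - 6)/(6n + 6) − (7/6)| < eps whenever n > (13/6)/eps.
Take N_0 = (13/6)/eps. If n > N_0 then |(7n - 6)/(6n + 6) − (7/6)| ≤ (13/6)/n < eps.

N_0 = (13/6)/eps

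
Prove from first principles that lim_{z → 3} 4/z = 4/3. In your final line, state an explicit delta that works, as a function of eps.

delta = min(3/2, (9/8)eps)

Suppose eps > 0. We seek delta > 0 such that 0 < |z − 3| < delta implies |4/z − (4/3)| < eps.
|4/z − (4/3)| = 4·|3 − z|/(3·|z|) = 4|z − 3|/(3|z|).
Restrict delta ≤ 3/2. Then |z − 3| < 3/2 gives |z| > 3/2, so 3|z| > 9/2.
Then |4/z − (4/3)| < 4|z − 3|/(9/2), which is < eps when |z − 3| < (9/8)eps.
Take delta = min(3/2, (9/8)eps). Then 0 < |z − 3| < delta gives both |z − 3| < 3/2 and |z − 3| < (9/8)eps, so |4/z − (4/3)| < eps.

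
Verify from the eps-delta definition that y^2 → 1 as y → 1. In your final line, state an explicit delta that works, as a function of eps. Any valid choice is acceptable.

Fix eps > 0. We seek delta > 0 with 0 < |y − 1| < delta ⇒ |y^2 − 1| < eps.
Factor: y^2 − 1 = (y − 1)(y + 1), so |y^2 − 1| = |y − 1|·|y + 1|.
Impose delta ≤ 1 so that |y| < 2; then |y + 1| ≤ 3.
Hence |y^2 − 1| ≤ 3|y − 1|, which is < eps once |y − 1| < eps/3.
Take delta = min(1, eps/3). If 0 < |y − 1| < delta then both bounds hold and |y^2 − 1| ≤ 3|y − 1| < 3·(eps/3) = eps.

delta = min(1, eps/3)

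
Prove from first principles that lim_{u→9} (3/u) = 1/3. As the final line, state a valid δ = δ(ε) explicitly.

Suppose ε > 0. We seek δ > 0 such that 0 < |u − 9| < δ implies |3/u − (1/3)| < ε.
|3/u − (1/3)| = 3·|9 − u|/(9·|u|) = 3|u − 9|/(9|u|).
Restrict δ ≤ 9/2. Then |u − 9| < 9/2 gives |u| > 9/2, so 9|u| > 81/2.
Then |3/u − (1/3)| < 3|u − 9|/(81/2), which is < ε when |u − 9| < (27/2)ε.
Take δ = min(9/2, (27/2)ε). Then 0 < |u − 9| < δ gives both |u − 9| < 9/2 and |u − 9| < (27/2)ε, so |3/u − (1/3)| < ε.

δ = min(9/2, (27/2)ε)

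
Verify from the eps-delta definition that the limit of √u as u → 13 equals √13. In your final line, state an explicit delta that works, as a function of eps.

delta = min(13, √13·eps)

Fix eps > 0. We want delta > 0 such that 0 < |u − 13| < delta implies |√u − √13| < eps.
Rationalise: √u − √13 = (u − 13)/(√u + √13), so |√u − √13| = |u − 13|/(√u + √13).
Restrict delta ≤ 13 so that |u − 13| < 13 forces u > 0, and then √u + √13 > √13.
Hence |√u − √13| < |u − 13|/√13, which is < eps once |u − 13| < √13·eps.
Take delta = min(13, √13·eps). If 0 < |u − 13| < delta then u > 0 and |√u − √13| < |u − 13|/√13 < eps.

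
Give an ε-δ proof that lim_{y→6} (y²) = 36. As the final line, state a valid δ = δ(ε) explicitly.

δ = min(2, ε/14)

Let ε > 0 be given. We seek δ > 0 with 0 < |y − 6| < δ ⇒ |y² − 36| < ε.
Factor: y² − 36 = (y − 6)(y + 6), so |y² − 36| = |y − 6|·|y + 6|.
Restrict δ ≤ 2. Then |y − 6| < 2 gives |y| < 8, so by the triangle inequality |y + 6| ≤ 8 + 6 = 14.
Hence |y² − 36| ≤ 14|y − 6|, which is < ε once |y − 6| < ε/14.
Take δ = min(2, ε/14). If 0 < |y − 6| < δ then both bounds hold and |y² − 36| ≤ 14|y − 6| < 14·(ε/14) = ε.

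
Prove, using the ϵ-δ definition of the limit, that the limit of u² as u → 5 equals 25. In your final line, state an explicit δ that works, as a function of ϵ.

Let ϵ > 0. We seek δ > 0 with 0 < |u − 5| < δ ⇒ |u² − 25| < ϵ.
Factor: u² − 25 = (u − 5)(u + 5), so |u² − 25| = |u − 5|·|u + 5|.
Restrict δ ≤ 2. Then |u − 5| < 2 gives |u| < 7, so by the triangle inequality |u + 5| ≤ 7 + 5 = 12.
Hence |u² − 25| ≤ 12|u − 5|, which is < ϵ once |u − 5| < ϵ/12.
Take δ = min(2, ϵ/12). If 0 < |u − 5| < δ then both bounds hold and |u² − 25| ≤ 12|u − 5| < 12·(ϵ/12) = ϵ.

δ = min(2, ϵ/12)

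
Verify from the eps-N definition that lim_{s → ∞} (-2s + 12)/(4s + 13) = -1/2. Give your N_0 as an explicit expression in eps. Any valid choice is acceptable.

N_0 = (37/8)/eps

Let eps > 0. We seek N_0 > 0 such that s > N_0 implies |(-2s + 12)/(4s + 13) + 1/2| < eps.
(-2s + 12)/(4s + 13) + 1/2 = (4(-2s + 12) − (-2)(4s + 13)) / (4(4s + 13)) = 74/(4(4s + 13)).
For s > 0 we have 4s + 13 > 4s, so |(-2s + 12)/(4s + 13) + 1/2| = 74/(4(4s + 13)) < 74/(4·4s) = (37/8)/s.
Thus |(-2s + 12)/(4s + 13) + 1/2| < eps whenever s > (37/8)/eps.
Take N_0 = (37/8)/eps. If s > N_0 then |(-2s + 12)/(4s + 13) + 1/2| < (37/8)/s < eps.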